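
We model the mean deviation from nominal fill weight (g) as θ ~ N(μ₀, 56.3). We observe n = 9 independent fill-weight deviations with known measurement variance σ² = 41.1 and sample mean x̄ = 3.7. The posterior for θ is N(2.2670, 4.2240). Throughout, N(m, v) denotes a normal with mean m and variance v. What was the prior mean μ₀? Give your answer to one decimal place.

With known observation variance, the Normal–Normal posterior has precision τ_n = τ₀ + n/σ² and mean μ_n = (τ₀μ₀ + (n/σ²)x̄)/τ_n.
Here τ₀ = 1/56.3 = 0.017762 and τ_data = 9/41.1 = 0.218978, so τ_n = 0.236740.
Rearranging for μ₀: μ₀ = (μ_n·τ_n − τ_data·x̄)/τ₀ = (2.2670·0.236740 − 0.218978·3.7) / 0.017762 = -0.273529/0.017762 ≈ -15.4.

μ₀ = -15.4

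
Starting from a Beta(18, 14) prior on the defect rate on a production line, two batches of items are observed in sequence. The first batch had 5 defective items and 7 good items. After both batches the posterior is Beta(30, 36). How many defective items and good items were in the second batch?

Because Beta–binomial updating is additive in the counts, the combined data contributed (α_post−α_prior, β_post−β_prior) successes and failures.
Total across both batches: 30−18=12 defective items, 36−14=22 good items.
Subtract the first batch: 12−5=7 defective items and 22−7=15 good items.

7 defective items and 15 good items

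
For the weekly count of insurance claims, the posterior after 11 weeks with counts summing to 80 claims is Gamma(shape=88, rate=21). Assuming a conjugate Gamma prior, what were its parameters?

Gamma(shape=8, rate=10)

Gamma–Poisson conjugacy: posterior shape = α + Σxᵢ, posterior rate = β + n.
So α = 88 − 80 = 8 and β = 21 − 11 = 10.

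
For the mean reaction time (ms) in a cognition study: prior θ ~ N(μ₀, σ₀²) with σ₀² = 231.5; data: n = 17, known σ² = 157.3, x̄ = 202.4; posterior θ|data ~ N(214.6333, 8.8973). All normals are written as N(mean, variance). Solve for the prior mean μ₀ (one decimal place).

μ₀ = 520.7

With known observation variance, the Normal–Normal posterior has precision τ_n = τ₀ + n/σ² and mean μ_n = (τ₀μ₀ + (n/σ²)x̄)/τ_n.
Here τ₀ = 1/231.5 = 0.004320 and τ_data = 17/157.3 = 0.108074, so τ_n = 0.112394.
Rearranging for μ₀: μ₀ = (μ_n·τ_n − τ_data·x̄)/τ₀ = (214.6333·0.112394 − 0.108074·202.4) / 0.004320 = 2.249318/0.004320 ≈ 520.7.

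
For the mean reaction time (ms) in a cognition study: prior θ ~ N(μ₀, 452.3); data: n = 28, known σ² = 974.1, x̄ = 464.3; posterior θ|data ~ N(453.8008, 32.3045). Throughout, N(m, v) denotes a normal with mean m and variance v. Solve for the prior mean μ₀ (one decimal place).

μ₀ = 317.3

With known observation variance, the Normal–Normal posterior has precision τ_n = τ₀ + n/σ² and mean μ_n = (τ₀μ₀ + (n/σ²)x̄)/τ_n.
Here τ₀ = 1/452.3 = 0.002211 and τ_data = 28/974.1 = 0.028744, so τ_n = 0.030955.
Rearranging for μ₀: μ₀ = (μ_n·τ_n − τ_data·x̄)/τ₀ = (453.8008·0.030955 − 0.028744·464.3) / 0.002211 = 0.701565/0.002211 ≈ 317.3.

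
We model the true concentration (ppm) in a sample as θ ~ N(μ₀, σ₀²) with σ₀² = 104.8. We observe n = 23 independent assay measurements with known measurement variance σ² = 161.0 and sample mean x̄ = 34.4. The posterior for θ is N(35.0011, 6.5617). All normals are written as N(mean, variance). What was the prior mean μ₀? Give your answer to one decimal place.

With known observation variance, the Normal–Normal posterior has precision τ_n = τ₀ + n/σ² and mean μ_n = (τ₀μ₀ + (n/σ²)x̄)/τ_n.
Here τ₀ = 1/104.8 = 0.009542 and τ_data = 23/161.0 = 0.142857, so τ_n = 0.152399.
Rearranging for μ₀: μ₀ = (μ_n·τ_n − τ_data·x̄)/τ₀ = (35.0011·0.152399 − 0.142857·34.4) / 0.009542 = 0.419852/0.009542 ≈ 44.0.

μ₀ = 44.0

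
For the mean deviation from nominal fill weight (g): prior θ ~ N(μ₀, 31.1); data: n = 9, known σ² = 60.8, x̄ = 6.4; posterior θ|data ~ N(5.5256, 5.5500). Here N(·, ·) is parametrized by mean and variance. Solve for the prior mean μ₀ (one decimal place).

μ₀ = 1.5

The posterior mean is a precision-weighted average: μ_n = (τ₀μ₀ + τ_data·x̄)/(τ₀+τ_data), with τ₀=1/σ₀² and τ_data=n/σ².
Here τ₀ = 1/31.1 = 0.032154 and τ_data = 9/60.8 = 0.148026, so τ_n = 0.180180.
Rearranging for μ₀: μ₀ = (μ_n·τ_n − τ_data·x̄)/τ₀ = (5.5256·0.180180 − 0.148026·6.4) / 0.032154 = 0.048236/0.032154 ≈ 1.5.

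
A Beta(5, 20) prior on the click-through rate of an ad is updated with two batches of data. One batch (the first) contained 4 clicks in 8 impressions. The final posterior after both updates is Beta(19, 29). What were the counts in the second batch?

Because Beta–binomial updating is additive in the counts, the combined data contributed (α_post−α_prior, β_post−β_prior) successes and failures.
Total across both batches: 19−5=14 clicks, 29−20=9 non-clicks.
Subtract the first batch: 14−4=10 clicks and 9−4=5 non-clicks.

10 clicks and 5 non-clicks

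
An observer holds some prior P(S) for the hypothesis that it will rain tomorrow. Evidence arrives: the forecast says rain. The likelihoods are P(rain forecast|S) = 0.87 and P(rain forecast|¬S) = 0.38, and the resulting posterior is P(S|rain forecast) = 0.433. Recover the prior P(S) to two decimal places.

P(S) = 0.25

In odds form, posterior odds = prior odds × likelihood ratio, so prior odds = posterior odds ÷ LR.
Posterior odds = 0.433/(1−0.433) = 0.7637. LR = 0.87/0.38 = 2.2895.
Prior odds = 0.7637/2.2895 = 0.3336, so P(S) = 0.3336/(1+0.3336) ≈ 0.25.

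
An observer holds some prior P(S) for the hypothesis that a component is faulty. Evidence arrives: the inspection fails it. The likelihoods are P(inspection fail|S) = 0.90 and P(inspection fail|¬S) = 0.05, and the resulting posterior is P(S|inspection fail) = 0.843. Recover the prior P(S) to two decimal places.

In odds form, posterior odds = prior odds × likelihood ratio, so prior odds = posterior odds ÷ LR.
Posterior odds = 0.843/(1−0.843) = 5.3694. LR = 0.90/0.05 = 18.0000.
Prior odds = 5.3694/18.0000 = 0.2983, so P(S) = 0.2983/(1+0.2983) ≈ 0.23.

P(S) = 0.23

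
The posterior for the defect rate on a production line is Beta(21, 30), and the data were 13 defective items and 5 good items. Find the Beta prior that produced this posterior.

Beta(8, 25)

Beta is conjugate to the binomial likelihood: posterior = Beta(α+s, β+f).
So α = 21 − 13 = 8 and β = 30 − 5 = 25.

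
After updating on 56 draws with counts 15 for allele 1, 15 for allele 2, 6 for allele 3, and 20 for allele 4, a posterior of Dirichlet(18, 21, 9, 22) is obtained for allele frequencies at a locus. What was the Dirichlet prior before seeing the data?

Dirichlet(3, 6, 3, 2)

For a Dirichlet(α) prior with multinomial counts c, the posterior is Dirichlet(α + c) componentwise.
Subtract each count from the matching posterior parameter: 18−15=3, 21−15=6, 9−6=3, 22−20=2.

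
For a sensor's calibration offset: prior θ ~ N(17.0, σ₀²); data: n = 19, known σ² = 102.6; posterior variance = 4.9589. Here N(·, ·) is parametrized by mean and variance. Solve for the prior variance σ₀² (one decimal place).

σ₀² = 60.7

For the Normal–Normal model with known σ², precisions add: τ_n = τ₀ + n/σ².
So 1/σ₀² = 1/4.9589 − 19/102.6 = 0.201658 − 0.185185 = 0.016473.
Hence σ₀² = 1/0.016473 ≈ 60.7.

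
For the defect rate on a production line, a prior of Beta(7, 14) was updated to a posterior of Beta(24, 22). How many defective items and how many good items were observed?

Beta is conjugate to the binomial likelihood: posterior = Beta(a+s, b+f).
So s = 24 − 7 = 17 and f = 22 − 14 = 8.

17 defective items and 8 good items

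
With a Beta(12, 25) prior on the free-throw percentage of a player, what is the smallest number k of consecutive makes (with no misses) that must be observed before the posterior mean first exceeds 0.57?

After k makes and 0 misses the posterior is Beta(12+k, 25), with mean (12+k)/(12+25+k).
Set (12+k)/(37+k) > 0.57 and solve: k > (0.57·37 − 12)/(1 − 0.57) = 21.140.
The smallest integer exceeding 21.140 is 22.

k = 22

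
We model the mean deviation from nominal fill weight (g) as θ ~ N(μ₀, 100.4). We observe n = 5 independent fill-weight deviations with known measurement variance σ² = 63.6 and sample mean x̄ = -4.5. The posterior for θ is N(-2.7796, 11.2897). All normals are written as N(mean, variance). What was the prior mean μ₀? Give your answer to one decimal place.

μ₀ = 10.8

With known observation variance, the Normal–Normal posterior has precision τ_n = τ₀ + n/σ² and mean μ_n = (τ₀μ₀ + (n/σ²)x̄)/τ_n.
Here τ₀ = 1/100.4 = 0.009960 and τ_data = 5/63.6 = 0.078616, so τ_n = 0.088576.
Rearranging for μ₀: μ₀ = (μ_n·τ_n − τ_data·x̄)/τ₀ = (-2.7796·0.088576 − 0.078616·-4.5) / 0.009960 = 0.107566/0.009960 ≈ 10.8.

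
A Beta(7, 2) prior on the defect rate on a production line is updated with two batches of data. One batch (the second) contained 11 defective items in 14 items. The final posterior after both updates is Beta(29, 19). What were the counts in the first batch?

Because Beta–binomial updating is additive in the counts, the combined data contributed (α_post−α_prior, β_post−β_prior) successes and failures.
Total across both batches: 29−7=22 defective items, 19−2=17 good items.
Subtract the second batch: 22−11=11 defective items and 17−3=14 good items.

11 defective items and 14 good items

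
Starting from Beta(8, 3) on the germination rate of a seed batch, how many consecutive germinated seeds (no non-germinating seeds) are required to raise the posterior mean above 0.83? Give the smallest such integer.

After k germinated seeds and 0 non-germinating seeds the posterior is Beta(8+k, 3), with mean (8+k)/(8+3+k).
Set (8+k)/(11+k) > 0.83 and solve: k > (0.83·11 − 8)/(1 − 0.83) = 6.647.
The smallest integer exceeding 6.647 is 7.

k = 7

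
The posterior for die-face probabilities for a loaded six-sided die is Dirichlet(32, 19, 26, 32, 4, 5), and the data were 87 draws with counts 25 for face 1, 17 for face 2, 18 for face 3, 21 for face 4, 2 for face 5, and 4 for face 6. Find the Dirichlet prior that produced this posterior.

Dirichlet(7, 2, 8, 11, 2, 1)

For a Dirichlet(α) prior with multinomial counts c, the posterior is Dirichlet(α + c) componentwise.
Subtract each count from the matching posterior parameter: 32−25=7, 19−17=2, 26−18=8, 32−21=11, 4−2=2, 5−4=1.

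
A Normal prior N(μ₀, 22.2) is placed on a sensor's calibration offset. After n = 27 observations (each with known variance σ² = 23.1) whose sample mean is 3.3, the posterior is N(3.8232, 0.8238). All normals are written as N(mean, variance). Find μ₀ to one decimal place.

With known observation variance, the Normal–Normal posterior has precision τ_n = τ₀ + n/σ² and mean μ_n = (τ₀μ₀ + (n/σ²)x̄)/τ_n.
Here τ₀ = 1/22.2 = 0.045045 and τ_data = 27/23.1 = 1.168831, so τ_n = 1.213876.
Rearranging for μ₀: μ₀ = (μ_n·τ_n − τ_data·x̄)/τ₀ = (3.8232·1.213876 − 1.168831·3.3) / 0.045045 = 0.783748/0.045045 ≈ 17.4.

μ₀ = 17.4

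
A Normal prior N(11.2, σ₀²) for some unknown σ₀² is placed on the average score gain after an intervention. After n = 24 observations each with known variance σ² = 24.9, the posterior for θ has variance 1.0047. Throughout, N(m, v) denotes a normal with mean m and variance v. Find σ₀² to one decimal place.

Posterior precision equals prior precision plus data precision: 1/σ_n² = 1/σ₀² + n/σ².
So 1/σ₀² = 1/1.0047 − 24/24.9 = 0.995322 − 0.963855 = 0.031467.
Hence σ₀² = 1/0.031467 ≈ 31.8.

σ₀² = 31.8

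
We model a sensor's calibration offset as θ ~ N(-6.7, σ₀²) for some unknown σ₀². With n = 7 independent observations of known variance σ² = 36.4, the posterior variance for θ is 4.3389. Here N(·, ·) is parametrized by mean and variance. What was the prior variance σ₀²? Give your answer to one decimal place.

Posterior precision equals prior precision plus data precision: 1/σ_n² = 1/σ₀² + n/σ².
So 1/σ₀² = 1/4.3389 − 7/36.4 = 0.230473 − 0.192308 = 0.038165.
Hence σ₀² = 1/0.038165 ≈ 26.2.

σ₀² = 26.2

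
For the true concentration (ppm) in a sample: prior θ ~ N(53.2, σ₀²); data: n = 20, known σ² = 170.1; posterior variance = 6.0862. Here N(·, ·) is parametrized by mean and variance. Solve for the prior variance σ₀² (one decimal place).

For the Normal–Normal model with known σ², precisions add: τ_n = τ₀ + n/σ².
So 1/σ₀² = 1/6.0862 − 20/170.1 = 0.164306 − 0.117578 = 0.046728.
Hence σ₀² = 1/0.046728 ≈ 21.4.

σ₀² = 21.4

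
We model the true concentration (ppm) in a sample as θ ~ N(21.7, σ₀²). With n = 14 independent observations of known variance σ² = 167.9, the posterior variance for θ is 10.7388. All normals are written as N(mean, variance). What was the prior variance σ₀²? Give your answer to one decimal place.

For the Normal–Normal model with known σ², precisions add: τ_n = τ₀ + n/σ².
So 1/σ₀² = 1/10.7388 − 14/167.9 = 0.093120 − 0.083383 = 0.009737.
Hence σ₀² = 1/0.009737 ≈ 102.7.

σ₀² = 102.7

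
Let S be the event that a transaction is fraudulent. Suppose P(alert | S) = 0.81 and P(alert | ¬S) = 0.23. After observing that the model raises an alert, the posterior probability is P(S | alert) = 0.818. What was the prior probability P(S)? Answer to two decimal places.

P(S) = 0.56

Bayes' rule in odds form gives O(S|E) = O(S)·[P(E|S)/P(E|¬S)], hence O(S) = O(S|E)/LR.
Posterior odds = 0.818/(1−0.818) = 4.4945. LR = 0.81/0.23 = 3.5217.
Prior odds = 4.4945/3.5217 = 1.2762, so P(S) = 1.2762/(1+1.2762) ≈ 0.56.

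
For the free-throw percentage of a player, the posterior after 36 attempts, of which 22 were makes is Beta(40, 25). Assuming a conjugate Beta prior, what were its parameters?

A Beta(α, β) prior with s successes and f failures in binomial data gives a Beta(α+s, β+f) posterior.
Subtract the data counts: 40−22=18, 25−14=11.

Beta(18, 11)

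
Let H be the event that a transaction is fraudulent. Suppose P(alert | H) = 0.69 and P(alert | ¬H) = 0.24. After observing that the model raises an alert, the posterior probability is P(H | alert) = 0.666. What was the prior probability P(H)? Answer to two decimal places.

P(H) = 0.41

Bayes' rule in odds form gives O(H|E) = O(H)·[P(E|H)/P(E|¬H)], hence O(H) = O(H|E)/LR.
Posterior odds = 0.666/(1−0.666) = 1.9940. LR = 0.69/0.24 = 2.8750.
Prior odds = 1.9940/2.8750 = 0.6936, so P(H) = 0.6936/(1+0.6936) ≈ 0.41.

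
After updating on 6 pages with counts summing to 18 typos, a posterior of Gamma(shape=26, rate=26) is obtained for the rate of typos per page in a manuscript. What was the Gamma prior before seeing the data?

Gamma(shape=8, rate=20)

Gamma–Poisson conjugacy: posterior shape = α + Σxᵢ, posterior rate = β + n.
So α = 26 − 18 = 8 and β = 26 − 6 = 20.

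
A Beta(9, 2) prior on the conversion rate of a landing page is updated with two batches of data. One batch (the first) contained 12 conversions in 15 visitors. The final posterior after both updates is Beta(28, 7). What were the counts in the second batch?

7 conversions and 2 bounces

Sequential conjugate updates are equivalent to a single update on the pooled data, so total successes = posterior α − prior α and total failures = posterior β − prior β.
Total across both batches: 28−9=19 conversions, 7−2=5 bounces.
Subtract the first batch: 19−12=7 conversions and 5−3=2 bounces.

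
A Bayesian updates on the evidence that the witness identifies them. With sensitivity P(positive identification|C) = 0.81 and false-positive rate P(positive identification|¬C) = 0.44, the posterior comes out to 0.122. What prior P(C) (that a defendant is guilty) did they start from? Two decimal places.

P(C) = 0.07

In odds form, posterior odds = prior odds × likelihood ratio, so prior odds = posterior odds ÷ LR.
Posterior odds = 0.122/(1−0.122) = 0.1390. LR = 0.81/0.44 = 1.8409.
Prior odds = 0.1390/1.8409 = 0.0755, so P(C) = 0.0755/(1+0.0755) ≈ 0.07.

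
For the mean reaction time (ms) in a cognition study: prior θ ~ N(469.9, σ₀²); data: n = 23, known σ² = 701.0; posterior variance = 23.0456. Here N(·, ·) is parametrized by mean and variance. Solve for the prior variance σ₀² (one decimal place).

For the Normal–Normal model with known σ², precisions add: τ_n = τ₀ + n/σ².
So 1/σ₀² = 1/23.0456 − 23/701.0 = 0.043392 − 0.032810 = 0.010582.
Hence σ₀² = 1/0.010582 ≈ 94.5.

σ₀² = 94.5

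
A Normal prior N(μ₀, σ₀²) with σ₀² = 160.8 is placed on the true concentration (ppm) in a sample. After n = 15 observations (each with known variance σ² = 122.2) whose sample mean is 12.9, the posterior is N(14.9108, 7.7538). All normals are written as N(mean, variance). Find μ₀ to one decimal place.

The posterior mean is a precision-weighted average: μ_n = (τ₀μ₀ + τ_data·x̄)/(τ₀+τ_data), with τ₀=1/σ₀² and τ_data=n/σ².
Here τ₀ = 1/160.8 = 0.006219 and τ_data = 15/122.2 = 0.122750, so τ_n = 0.128969.
Rearranging for μ₀: μ₀ = (μ_n·τ_n − τ_data·x̄)/τ₀ = (14.9108·0.128969 − 0.122750·12.9) / 0.006219 = 0.339556/0.006219 ≈ 54.6.

μ₀ = 54.6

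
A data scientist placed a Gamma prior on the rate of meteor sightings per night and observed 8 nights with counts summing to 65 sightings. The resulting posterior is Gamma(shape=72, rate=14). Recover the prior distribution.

Gamma–Poisson conjugacy: posterior shape = α + Σxᵢ, posterior rate = β + n.
So α = 72 − 65 = 7 and β = 14 − 8 = 6.

Gamma(shape=7, rate=6)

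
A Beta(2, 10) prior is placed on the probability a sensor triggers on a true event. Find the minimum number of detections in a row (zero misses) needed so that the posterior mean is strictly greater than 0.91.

k = 100

After k detections and 0 misses the posterior is Beta(2+k, 10), with mean (2+k)/(2+10+k).
Set (2+k)/(12+k) > 0.91 and solve: k > (0.91·12 − 2)/(1 − 0.91) = 99.111.
The smallest integer exceeding 99.111 is 100, and checking k=100: (102)/(112) = 0.9107 > 0.91.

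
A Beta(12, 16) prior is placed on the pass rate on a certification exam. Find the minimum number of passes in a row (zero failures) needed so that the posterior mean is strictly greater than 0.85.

k = 79

After k passes and 0 failures the posterior is Beta(12+k, 16), with mean (12+k)/(12+16+k).
Set (12+k)/(28+k) > 0.85 and solve: k > (0.85·28 − 12)/(1 − 0.85) = 78.667.
The smallest integer exceeding 78.667 is 79, and checking k=79: (91)/(107) = 0.8505 > 0.85.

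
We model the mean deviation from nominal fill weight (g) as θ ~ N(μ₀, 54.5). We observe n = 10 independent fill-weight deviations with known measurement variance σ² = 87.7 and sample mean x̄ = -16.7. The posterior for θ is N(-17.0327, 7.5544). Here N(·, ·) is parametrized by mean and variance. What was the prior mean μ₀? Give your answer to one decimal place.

μ₀ = -19.1

With known observation variance, the Normal–Normal posterior has precision τ_n = τ₀ + n/σ² and mean μ_n = (τ₀μ₀ + (n/σ²)x̄)/τ_n.
Here τ₀ = 1/54.5 = 0.018349 and τ_data = 10/87.7 = 0.114025, so τ_n = 0.132374.
Rearranging for μ₀: μ₀ = (μ_n·τ_n − τ_data·x̄)/τ₀ = (-17.0327·0.132374 − 0.114025·-16.7) / 0.018349 = -0.350469/0.018349 ≈ -19.1.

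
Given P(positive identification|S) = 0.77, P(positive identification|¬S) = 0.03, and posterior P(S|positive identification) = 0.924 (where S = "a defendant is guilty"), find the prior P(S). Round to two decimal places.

In odds form, posterior odds = prior odds × likelihood ratio, so prior odds = posterior odds ÷ LR.
Posterior odds = 0.924/(1−0.924) = 12.1579. LR = 0.77/0.03 = 25.6667.
Prior odds = 12.1579/25.6667 = 0.4737, so P(S) = 0.4737/(1+0.4737) ≈ 0.32.

P(S) = 0.32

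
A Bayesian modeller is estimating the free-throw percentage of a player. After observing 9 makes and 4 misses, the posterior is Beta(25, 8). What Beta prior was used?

Beta(16, 4)

A Beta(α, β) prior with s successes and f failures in binomial data gives a Beta(α+s, β+f) posterior.
So α = 25 − 9 = 16 and β = 8 − 4 = 4.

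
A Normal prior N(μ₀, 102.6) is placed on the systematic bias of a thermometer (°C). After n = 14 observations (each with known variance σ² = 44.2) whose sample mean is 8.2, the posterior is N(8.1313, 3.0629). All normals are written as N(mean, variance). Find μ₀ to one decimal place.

With known observation variance, the Normal–Normal posterior has precision τ_n = τ₀ + n/σ² and mean μ_n = (τ₀μ₀ + (n/σ²)x̄)/τ_n.
Here τ₀ = 1/102.6 = 0.009747 and τ_data = 14/44.2 = 0.316742, so τ_n = 0.326489.
Rearranging for μ₀: μ₀ = (μ_n·τ_n − τ_data·x̄)/τ₀ = (8.1313·0.326489 − 0.316742·8.2) / 0.009747 = 0.057496/0.009747 ≈ 5.9.

μ₀ = 5.9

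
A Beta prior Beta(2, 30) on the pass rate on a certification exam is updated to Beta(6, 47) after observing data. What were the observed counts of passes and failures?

4 passes and 17 failures

A Beta(a, b) prior with s successes and f failures in binomial data gives a Beta(a+s, b+f) posterior.
Match parameters: s=6−2=4, f=47−30=17.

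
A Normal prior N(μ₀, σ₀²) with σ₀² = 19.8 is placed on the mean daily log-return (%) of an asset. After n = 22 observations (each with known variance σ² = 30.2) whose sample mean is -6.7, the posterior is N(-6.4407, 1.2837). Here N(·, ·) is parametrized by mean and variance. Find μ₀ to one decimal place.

The posterior mean is a precision-weighted average: μ_n = (τ₀μ₀ + τ_data·x̄)/(τ₀+τ_data), with τ₀=1/σ₀² and τ_data=n/σ².
Here τ₀ = 1/19.8 = 0.050505 and τ_data = 22/30.2 = 0.728477, so τ_n = 0.778982.
Rearranging for μ₀: μ₀ = (μ_n·τ_n − τ_data·x̄)/τ₀ = (-6.4407·0.778982 − 0.728477·-6.7) / 0.050505 = -0.136393/0.050505 ≈ -2.7.

μ₀ = -2.7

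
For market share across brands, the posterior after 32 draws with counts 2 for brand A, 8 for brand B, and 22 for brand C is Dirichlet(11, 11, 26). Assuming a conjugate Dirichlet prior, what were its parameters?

For a Dirichlet(α) prior with multinomial counts c, the posterior is Dirichlet(α + c) componentwise.
Subtract each count from the matching posterior parameter: 11−2=9, 11−8=3, 26−22=4.

Dirichlet(9, 3, 4)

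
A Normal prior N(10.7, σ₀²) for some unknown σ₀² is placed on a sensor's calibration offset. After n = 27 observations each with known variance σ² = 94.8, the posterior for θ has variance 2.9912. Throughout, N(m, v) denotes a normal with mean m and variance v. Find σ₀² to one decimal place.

Posterior precision equals prior precision plus data precision: 1/σ_n² = 1/σ₀² + n/σ².
So 1/σ₀² = 1/2.9912 − 27/94.8 = 0.334314 − 0.284810 = 0.049504.
Hence σ₀² = 1/0.049504 ≈ 20.2.

σ₀² = 20.2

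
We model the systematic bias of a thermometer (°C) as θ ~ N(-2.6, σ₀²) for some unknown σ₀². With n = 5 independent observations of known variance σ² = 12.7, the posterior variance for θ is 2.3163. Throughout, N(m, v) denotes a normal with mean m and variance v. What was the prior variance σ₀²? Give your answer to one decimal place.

For the Normal–Normal model with known σ², precisions add: τ_n = τ₀ + n/σ².
So 1/σ₀² = 1/2.3163 − 5/12.7 = 0.431723 − 0.393701 = 0.038022.
Hence σ₀² = 1/0.038022 ≈ 26.3.

σ₀² = 26.3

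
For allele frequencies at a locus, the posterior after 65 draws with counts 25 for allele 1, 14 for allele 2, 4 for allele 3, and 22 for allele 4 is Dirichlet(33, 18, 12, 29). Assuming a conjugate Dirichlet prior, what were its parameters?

Dirichlet(8, 4, 8, 7)

For a Dirichlet(α) prior with multinomial counts c, the posterior is Dirichlet(α + c) componentwise.
Subtract each count from the matching posterior parameter: 33−25=8, 18−14=4, 12−4=8, 29−22=7.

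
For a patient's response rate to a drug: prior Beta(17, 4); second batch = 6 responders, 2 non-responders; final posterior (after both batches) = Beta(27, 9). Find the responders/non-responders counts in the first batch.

4 responders and 3 non-responders

Because Beta–binomial updating is additive in the counts, the combined data contributed (α_post−α_prior, β_post−β_prior) successes and failures.
Total across both batches: 27−17=10 responders, 9−4=5 non-responders.
Subtract the second batch: 10−6=4 responders and 5−2=3 non-responders.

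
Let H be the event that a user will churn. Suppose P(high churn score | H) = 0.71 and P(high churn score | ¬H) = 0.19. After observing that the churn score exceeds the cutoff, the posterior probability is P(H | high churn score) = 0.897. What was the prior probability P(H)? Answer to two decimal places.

P(H) = 0.70

Bayes' rule in odds form gives O(H|E) = O(H)·[P(E|H)/P(E|¬H)], hence O(H) = O(H|E)/LR.
Posterior odds = 0.897/(1−0.897) = 8.7087. LR = 0.71/0.19 = 3.7368.
Prior odds = 8.7087/3.7368 = 2.3305, so P(H) = 2.3305/(1+2.3305) ≈ 0.70.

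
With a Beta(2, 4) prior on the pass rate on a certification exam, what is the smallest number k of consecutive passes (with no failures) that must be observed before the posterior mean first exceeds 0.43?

After k passes and 0 failures the posterior is Beta(2+k, 4), with mean (2+k)/(2+4+k).
Set (2+k)/(6+k) > 0.43 and solve: k > (0.43·6 − 2)/(1 − 0.43) = 1.018.
The smallest integer exceeding 1.018 is 2.

k = 2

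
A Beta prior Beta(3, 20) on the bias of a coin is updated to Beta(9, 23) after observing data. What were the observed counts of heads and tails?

Under Beta–binomial conjugacy the posterior parameters are (α+s, β+f).
Match parameters: s=9−3=6, f=23−20=3.

6 heads and 3 tails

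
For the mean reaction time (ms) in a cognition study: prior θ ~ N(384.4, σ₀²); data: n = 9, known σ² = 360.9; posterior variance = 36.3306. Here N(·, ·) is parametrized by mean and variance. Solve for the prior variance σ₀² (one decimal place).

For the Normal–Normal model with known σ², precisions add: τ_n = τ₀ + n/σ².
So 1/σ₀² = 1/36.3306 − 9/360.9 = 0.027525 − 0.024938 = 0.002587.
Hence σ₀² = 1/0.002587 ≈ 386.5.

σ₀² = 386.5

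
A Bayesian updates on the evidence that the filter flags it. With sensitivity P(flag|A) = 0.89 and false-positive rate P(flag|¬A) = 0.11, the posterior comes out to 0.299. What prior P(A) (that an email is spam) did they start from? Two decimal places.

In odds form, posterior odds = prior odds × likelihood ratio, so prior odds = posterior odds ÷ LR.
Posterior odds = 0.299/(1−0.299) = 0.4265. LR = 0.89/0.11 = 8.0909.
Prior odds = 0.4265/8.0909 = 0.0527, so P(A) = 0.0527/(1+0.0527) ≈ 0.05.

P(A) = 0.05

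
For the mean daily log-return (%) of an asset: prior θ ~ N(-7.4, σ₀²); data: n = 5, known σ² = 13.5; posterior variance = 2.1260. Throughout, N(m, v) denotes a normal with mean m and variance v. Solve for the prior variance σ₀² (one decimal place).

For the Normal–Normal model with known σ², precisions add: τ_n = τ₀ + n/σ².
So 1/σ₀² = 1/2.1260 − 5/13.5 = 0.470367 − 0.370370 = 0.099997.
Hence σ₀² = 1/0.099997 ≈ 10.0.

σ₀² = 10.0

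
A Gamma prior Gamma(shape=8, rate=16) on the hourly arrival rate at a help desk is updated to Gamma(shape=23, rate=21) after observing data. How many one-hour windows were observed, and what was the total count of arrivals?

A Gamma(α, β) prior (rate parametrization) on a Poisson rate with n observations summing to S gives posterior Gamma(α+S, β+n).
Matching: Σxᵢ = 23 − 8 = 15 and n = 21 − 16 = 5.

n = 5 one-hour windows with total 15 arrivals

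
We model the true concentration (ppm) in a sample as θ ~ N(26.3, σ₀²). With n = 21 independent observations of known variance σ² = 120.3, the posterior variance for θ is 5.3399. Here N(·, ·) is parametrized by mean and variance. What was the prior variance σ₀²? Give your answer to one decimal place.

For the Normal–Normal model with known σ², precisions add: τ_n = τ₀ + n/σ².
So 1/σ₀² = 1/5.3399 − 21/120.3 = 0.187269 − 0.174564 = 0.012705.
Hence σ₀² = 1/0.012705 ≈ 78.7.

σ₀² = 78.7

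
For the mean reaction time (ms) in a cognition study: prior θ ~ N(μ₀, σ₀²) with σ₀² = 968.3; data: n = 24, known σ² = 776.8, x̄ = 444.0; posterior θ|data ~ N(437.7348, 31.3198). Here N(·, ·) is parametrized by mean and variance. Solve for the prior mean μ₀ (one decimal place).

μ₀ = 250.3

With known observation variance, the Normal–Normal posterior has precision τ_n = τ₀ + n/σ² and mean μ_n = (τ₀μ₀ + (n/σ²)x̄)/τ_n.
Here τ₀ = 1/968.3 = 0.001033 and τ_data = 24/776.8 = 0.030896, so τ_n = 0.031929.
Rearranging for μ₀: μ₀ = (μ_n·τ_n − τ_data·x̄)/τ₀ = (437.7348·0.031929 − 0.030896·444.0) / 0.001033 = 0.258610/0.001033 ≈ 250.3.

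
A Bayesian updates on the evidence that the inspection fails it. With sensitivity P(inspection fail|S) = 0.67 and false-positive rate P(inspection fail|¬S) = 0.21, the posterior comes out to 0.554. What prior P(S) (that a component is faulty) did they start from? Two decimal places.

P(S) = 0.28

In odds form, posterior odds = prior odds × likelihood ratio, so prior odds = posterior odds ÷ LR.
Posterior odds = 0.554/(1−0.554) = 1.2422. LR = 0.67/0.21 = 3.1905.
Prior odds = 1.2422/3.1905 = 0.3893, so P(S) = 0.3893/(1+0.3893) ≈ 0.28.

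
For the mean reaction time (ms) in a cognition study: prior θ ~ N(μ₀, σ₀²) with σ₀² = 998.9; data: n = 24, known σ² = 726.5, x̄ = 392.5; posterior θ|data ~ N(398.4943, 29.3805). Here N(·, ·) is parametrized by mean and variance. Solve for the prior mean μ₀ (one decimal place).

μ₀ = 596.3

The posterior mean is a precision-weighted average: μ_n = (τ₀μ₀ + τ_data·x̄)/(τ₀+τ_data), with τ₀=1/σ₀² and τ_data=n/σ².
Here τ₀ = 1/998.9 = 0.001001 and τ_data = 24/726.5 = 0.033035, so τ_n = 0.034036.
Rearranging for μ₀: μ₀ = (μ_n·τ_n − τ_data·x̄)/τ₀ = (398.4943·0.034036 − 0.033035·392.5) / 0.001001 = 0.596914/0.001001 ≈ 596.3.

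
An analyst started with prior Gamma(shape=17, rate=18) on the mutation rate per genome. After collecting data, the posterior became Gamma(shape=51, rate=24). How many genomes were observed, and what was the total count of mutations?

Gamma–Poisson conjugacy: posterior shape = α + Σxᵢ, posterior rate = β + n.
Matching: Σxᵢ = 51 − 17 = 34 and n = 24 − 18 = 6.

n = 6 genomes with total 34 mutations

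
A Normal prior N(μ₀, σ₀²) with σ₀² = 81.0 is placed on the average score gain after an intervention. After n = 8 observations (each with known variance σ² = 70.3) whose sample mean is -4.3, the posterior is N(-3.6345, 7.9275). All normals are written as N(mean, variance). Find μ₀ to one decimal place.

With known observation variance, the Normal–Normal posterior has precision τ_n = τ₀ + n/σ² and mean μ_n = (τ₀μ₀ + (n/σ²)x̄)/τ_n.
Here τ₀ = 1/81.0 = 0.012346 and τ_data = 8/70.3 = 0.113798, so τ_n = 0.126144.
Rearranging for μ₀: μ₀ = (μ_n·τ_n − τ_data·x̄)/τ₀ = (-3.6345·0.126144 − 0.113798·-4.3) / 0.012346 = 0.030861/0.012346 ≈ 2.5.

μ₀ = 2.5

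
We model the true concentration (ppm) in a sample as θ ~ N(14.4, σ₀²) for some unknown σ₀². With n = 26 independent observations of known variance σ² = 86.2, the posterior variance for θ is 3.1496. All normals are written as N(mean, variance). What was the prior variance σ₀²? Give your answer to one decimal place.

σ₀² = 63.0

Posterior precision equals prior precision plus data precision: 1/σ_n² = 1/σ₀² + n/σ².
So 1/σ₀² = 1/3.1496 − 26/86.2 = 0.317501 − 0.301624 = 0.015877.
Hence σ₀² = 1/0.015877 ≈ 63.0.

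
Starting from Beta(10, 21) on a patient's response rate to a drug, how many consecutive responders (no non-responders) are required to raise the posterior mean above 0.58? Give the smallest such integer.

k = 20

After k responders and 0 non-responders the posterior is Beta(10+k, 21), with mean (10+k)/(10+21+k).
Set (10+k)/(31+k) > 0.58 and solve: k > (0.58·31 − 10)/(1 − 0.58) = 19.000.
The smallest integer exceeding 19.000 is 20.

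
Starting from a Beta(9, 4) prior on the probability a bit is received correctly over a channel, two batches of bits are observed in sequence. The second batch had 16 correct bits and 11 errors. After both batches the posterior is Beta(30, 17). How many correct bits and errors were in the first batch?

5 correct bits and 2 errors

Because Beta–binomial updating is additive in the counts, the combined data contributed (α_post−α_prior, β_post−β_prior) successes and failures.
Total across both batches: 30−9=21 correct bits, 17−4=13 errors.
Subtract the second batch: 21−16=5 correct bits and 13−11=2 errors.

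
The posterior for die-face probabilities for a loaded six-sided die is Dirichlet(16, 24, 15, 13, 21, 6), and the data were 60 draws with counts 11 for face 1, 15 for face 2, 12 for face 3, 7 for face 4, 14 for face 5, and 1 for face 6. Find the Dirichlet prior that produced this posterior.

For a Dirichlet(α) prior with multinomial counts c, the posterior is Dirichlet(α + c) componentwise.
Subtract each count from the matching posterior parameter: 16−11=5, 24−15=9, 15−12=3, 13−7=6, 21−14=7, 6−1=5.

Dirichlet(5, 9, 3, 6, 7, 5)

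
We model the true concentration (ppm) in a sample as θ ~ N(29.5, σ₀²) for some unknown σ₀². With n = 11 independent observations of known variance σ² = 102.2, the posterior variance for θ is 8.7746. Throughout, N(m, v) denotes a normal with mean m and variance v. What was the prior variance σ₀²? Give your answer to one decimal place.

Posterior precision equals prior precision plus data precision: 1/σ_n² = 1/σ₀² + n/σ².
So 1/σ₀² = 1/8.7746 − 11/102.2 = 0.113965 − 0.107632 = 0.006333.
Hence σ₀² = 1/0.006333 ≈ 157.9.

σ₀² = 157.9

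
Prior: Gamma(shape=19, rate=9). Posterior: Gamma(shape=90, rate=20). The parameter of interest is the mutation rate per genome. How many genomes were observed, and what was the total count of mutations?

n = 11 genomes with total 71 mutations

Gamma–Poisson conjugacy: posterior shape = α + Σxᵢ, posterior rate = β + n.
Matching: Σxᵢ = 90 − 19 = 71 and n = 20 − 9 = 11.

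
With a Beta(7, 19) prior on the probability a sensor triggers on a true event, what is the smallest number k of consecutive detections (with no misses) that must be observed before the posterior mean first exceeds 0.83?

k = 86

After k detections and 0 misses the posterior is Beta(7+k, 19), with mean (7+k)/(7+19+k).
Set (7+k)/(26+k) > 0.83 and solve: k > (0.83·26 − 7)/(1 − 0.83) = 85.765.
The smallest integer exceeding 85.765 is 86, and checking k=86: (93)/(112) = 0.8304 > 0.83.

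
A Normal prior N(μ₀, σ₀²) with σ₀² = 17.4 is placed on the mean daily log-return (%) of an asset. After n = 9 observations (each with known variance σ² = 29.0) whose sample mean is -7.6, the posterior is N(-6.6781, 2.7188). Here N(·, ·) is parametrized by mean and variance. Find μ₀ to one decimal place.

μ₀ = -1.7

With known observation variance, the Normal–Normal posterior has precision τ_n = τ₀ + n/σ² and mean μ_n = (τ₀μ₀ + (n/σ²)x̄)/τ_n.
Here τ₀ = 1/17.4 = 0.057471 and τ_data = 9/29.0 = 0.310345, so τ_n = 0.367816.
Rearranging for μ₀: μ₀ = (μ_n·τ_n − τ_data·x̄)/τ₀ = (-6.6781·0.367816 − 0.310345·-7.6) / 0.057471 = -0.097690/0.057471 ≈ -1.7.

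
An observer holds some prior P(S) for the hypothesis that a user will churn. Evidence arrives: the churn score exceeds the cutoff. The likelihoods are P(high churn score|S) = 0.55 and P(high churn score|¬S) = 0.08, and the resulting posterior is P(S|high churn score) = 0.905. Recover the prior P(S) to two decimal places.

P(S) = 0.58

Bayes' rule in odds form gives O(S|E) = O(S)·[P(E|S)/P(E|¬S)], hence O(S) = O(S|E)/LR.
Posterior odds = 0.905/(1−0.905) = 9.5263. LR = 0.55/0.08 = 6.8750.
Prior odds = 9.5263/6.8750 = 1.3856, so P(S) = 1.3856/(1+1.3856) ≈ 0.58.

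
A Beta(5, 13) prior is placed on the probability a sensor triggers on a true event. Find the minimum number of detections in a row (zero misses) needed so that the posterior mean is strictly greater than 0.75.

k = 35

After k detections and 0 misses the posterior is Beta(5+k, 13), with mean (5+k)/(5+13+k).
Set (5+k)/(18+k) > 0.75 and solve: k > (0.75·18 − 5)/(1 − 0.75) = 34.000.
The smallest integer exceeding 34.000 is 35.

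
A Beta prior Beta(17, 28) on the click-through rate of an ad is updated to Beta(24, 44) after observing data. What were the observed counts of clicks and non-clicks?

Under Beta–binomial conjugacy the posterior parameters are (α+s, β+f).
So s = 24 − 17 = 7 and f = 44 − 28 = 16.

7 clicks and 16 non-clicks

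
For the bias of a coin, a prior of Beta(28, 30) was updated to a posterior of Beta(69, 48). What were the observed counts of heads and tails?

41 heads and 18 tails

A Beta(α, β) prior with s successes and f failures in binomial data gives a Beta(α+s, β+f) posterior.
So s = 69 − 28 = 41 and f = 48 − 30 = 18.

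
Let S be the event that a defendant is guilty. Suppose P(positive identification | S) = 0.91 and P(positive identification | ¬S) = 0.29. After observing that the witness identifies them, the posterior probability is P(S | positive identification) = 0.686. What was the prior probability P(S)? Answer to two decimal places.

In odds form, posterior odds = prior odds × likelihood ratio, so prior odds = posterior odds ÷ LR.
Posterior odds = 0.686/(1−0.686) = 2.1847. LR = 0.91/0.29 = 3.1379.
Prior odds = 2.1847/3.1379 = 0.6962, so P(S) = 0.6962/(1+0.6962) ≈ 0.41.

P(S) = 0.41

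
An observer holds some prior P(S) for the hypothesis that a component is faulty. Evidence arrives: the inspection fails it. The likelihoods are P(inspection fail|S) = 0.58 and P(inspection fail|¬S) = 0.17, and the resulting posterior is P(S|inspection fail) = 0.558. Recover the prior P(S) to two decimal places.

In odds form, posterior odds = prior odds × likelihood ratio, so prior odds = posterior odds ÷ LR.
Posterior odds = 0.558/(1−0.558) = 1.2624. LR = 0.58/0.17 = 3.4118.
Prior odds = 1.2624/3.4118 = 0.3700, so P(S) = 0.3700/(1+0.3700) ≈ 0.27.

P(S) = 0.27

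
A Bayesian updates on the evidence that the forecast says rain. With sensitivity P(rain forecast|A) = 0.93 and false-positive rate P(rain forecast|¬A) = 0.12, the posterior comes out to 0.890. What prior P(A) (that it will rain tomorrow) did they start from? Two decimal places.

P(A) = 0.51

Bayes' rule in odds form gives O(A|E) = O(A)·[P(E|A)/P(E|¬A)], hence O(A) = O(A|E)/LR.
Posterior odds = 0.890/(1−0.890) = 8.0909. LR = 0.93/0.12 = 7.7500.
Prior odds = 8.0909/7.7500 = 1.0440, so P(A) = 1.0440/(1+1.0440) ≈ 0.51.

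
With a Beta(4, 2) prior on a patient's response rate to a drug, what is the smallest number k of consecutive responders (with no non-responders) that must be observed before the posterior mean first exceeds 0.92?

After k responders and 0 non-responders the posterior is Beta(4+k, 2), with mean (4+k)/(4+2+k).
Set (4+k)/(6+k) > 0.92 and solve: k > (0.92·6 − 4)/(1 − 0.92) = 19.000.
The smallest integer exceeding 19.000 is 20.

k = 20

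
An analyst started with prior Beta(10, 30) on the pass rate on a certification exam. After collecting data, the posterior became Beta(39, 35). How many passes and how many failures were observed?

29 passes and 5 failures

A Beta(a, b) prior with s successes and f failures in binomial data gives a Beta(a+s, b+f) posterior.
So s = 39 − 10 = 29 and f = 35 − 30 = 5.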